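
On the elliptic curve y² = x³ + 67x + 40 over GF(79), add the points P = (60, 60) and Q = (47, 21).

(60, 19)

(60, 60) + (47, 21). λ = (21 - 60)/(47 - 60) ≡ 40/66 mod 79. 66⁻¹ ≡ 6 (mod 79), so λ ≡ 3.
  x = λ² - 60 - 47 = 9 - 107 ≡ 60; y = λ·(60 - 60) - 60 ≡ 19. → (60, 19)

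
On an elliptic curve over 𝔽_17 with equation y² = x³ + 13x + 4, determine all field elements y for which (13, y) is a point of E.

none

x³ + 13x + 4 = 2370 ≡ 7 (mod 17).
7 is a non-residue mod 17; no y exists.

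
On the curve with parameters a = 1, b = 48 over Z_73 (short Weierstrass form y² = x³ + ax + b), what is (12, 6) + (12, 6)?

tangent at (12, 6): λ = (3·12² + 1)/(2·6) ≡ 68/12. 12⁻¹ ≡ 67 (mod 73), so λ ≡ 68·67 ≡ 30.
  x = λ² - 12 - 12 = 900 - 24 ≡ 0; y = λ·(12 - 0) - 6 ≡ 62. → (0, 62)

(0, 62)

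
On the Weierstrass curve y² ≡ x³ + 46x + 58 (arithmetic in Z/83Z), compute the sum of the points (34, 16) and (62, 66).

(34, 16) + (62, 66). λ = (66 - 16)/(62 - 34) ≡ 50/28 mod 83. 28⁻¹ ≡ 3 (mod 83), so λ ≡ 67.
  x = λ² - 34 - 62 = 4489 - 96 ≡ 77; y = λ·(34 - 77) - 16 ≡ 8. → (77, 8)

(77, 8)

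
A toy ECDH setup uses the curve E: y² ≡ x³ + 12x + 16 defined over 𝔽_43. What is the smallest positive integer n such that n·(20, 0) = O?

2P: (20, 0) + (20, 0): same x and y₁ ≡ -y₂, so the sum is O.
2P = O, so the order is 2.

2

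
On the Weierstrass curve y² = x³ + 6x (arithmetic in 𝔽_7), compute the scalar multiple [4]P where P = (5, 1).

O

Repeated addition: build up to 4P.
2P: tangent at (5, 1): λ = (3·5² + 6)/(2·1) ≡ 4/2. 2⁻¹ ≡ 4 (mod 7), so λ ≡ 4·4 ≡ 2.
  x = λ² - 5 - 5 = 4 - 10 ≡ 1; y = λ·(5 - 1) - 1 ≡ 0. → (1, 0)
3P: (1, 0) + (5, 1). λ = (1 - 0)/(5 - 1) ≡ 1/4 mod 7. 4⁻¹ ≡ 2 (mod 7), so λ ≡ 2.
  x = λ² - 1 - 5 = 4 - 6 ≡ 5; y = λ·(1 - 5) - 0 ≡ 6. → (5, 6)
4P: (5, 6) + (5, 1): same x and y₁ ≡ -y₂, so the sum is 𝒪.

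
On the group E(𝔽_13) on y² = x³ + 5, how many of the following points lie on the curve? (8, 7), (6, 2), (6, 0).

(8, 7): 7² ≡ 10, rhs ≡ 10 → on.
(6, 2): 2² ≡ 4, rhs ≡ 0 → off.
(6, 0): 0² ≡ 0, rhs ≡ 0 → on.

2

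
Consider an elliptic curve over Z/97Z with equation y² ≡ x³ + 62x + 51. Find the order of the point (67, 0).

2

2P: (67, 0) + (67, 0): same x and y₁ ≡ -y₂, so the sum is the point at infinity.
2P = the point at infinity, so the order is 2.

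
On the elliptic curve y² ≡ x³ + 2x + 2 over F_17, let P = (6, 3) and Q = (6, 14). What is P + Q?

The two points share x = 6 and their y-coordinates satisfy 3 + 14 ≡ 0 (mod 17), so they are inverses. Their sum is ∞.

O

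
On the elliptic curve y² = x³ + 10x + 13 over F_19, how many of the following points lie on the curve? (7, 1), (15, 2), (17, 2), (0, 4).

2

(7, 1): 1² ≡ 1, rhs ≡ 8 → off.
(15, 2): 2² ≡ 4, rhs ≡ 4 → on.
(17, 2): 2² ≡ 4, rhs ≡ 4 → on.
(0, 4): 4² ≡ 16, rhs ≡ 13 → off.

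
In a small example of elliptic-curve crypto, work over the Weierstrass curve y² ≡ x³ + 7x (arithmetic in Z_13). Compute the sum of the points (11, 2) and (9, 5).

(5, 2)

(11, 2) + (9, 5). λ = (5 - 2)/(9 - 11) ≡ 3/11 mod 13. 11⁻¹ ≡ 6 (mod 13), so λ ≡ 5.
  x = λ² - 11 - 9 = 25 - 20 ≡ 5; y = λ·(11 - 5) - 2 ≡ 2. → (5, 2)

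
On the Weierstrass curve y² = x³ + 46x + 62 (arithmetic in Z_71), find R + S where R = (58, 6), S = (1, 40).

(15, 68)

(58, 6) + (1, 40). λ = (40 - 6)/(1 - 58) ≡ 34/14 mod 71. 14⁻¹ ≡ 66 (mod 71) since 14·66 = 924 ≡ 1, so λ ≡ 43.
  x = λ² - 58 - 1 = 1849 - 59 ≡ 15; y = λ·(58 - 15) - 6 ≡ 68. → (15, 68)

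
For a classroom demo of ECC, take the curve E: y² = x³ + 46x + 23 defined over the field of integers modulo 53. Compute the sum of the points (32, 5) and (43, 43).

(46, 43)

(32, 5) + (43, 43). λ = (43 - 5)/(43 - 32) ≡ 38/11 mod 53. 11⁻¹ ≡ 29 (mod 53), so λ ≡ 42.
  x = λ² - 32 - 43 = 1764 - 75 ≡ 46; y = λ·(32 - 46) - 5 ≡ 43. → (46, 43)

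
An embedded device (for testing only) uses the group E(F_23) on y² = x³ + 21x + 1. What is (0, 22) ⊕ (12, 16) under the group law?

(17, 21)

(0, 22) + (12, 16). λ = (16 - 22)/(12 - 0) ≡ 17/12 mod 23. 12⁻¹ ≡ 2 (mod 23), so λ ≡ 11.
  x = λ² - 0 - 12 = 121 - 12 ≡ 17; y = λ·(0 - 17) - 22 ≡ 21. → (17, 21)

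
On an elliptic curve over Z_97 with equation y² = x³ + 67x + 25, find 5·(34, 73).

(19, 94)

Write G = (34, 73).
Repeated addition: build up to 5G.
2G: tangent at (34, 73): λ = (3·34² + 67)/(2·73) ≡ 43/49. 49⁻¹ ≡ 2 (mod 97), so λ ≡ 43·2 ≡ 86.
  x = λ² - 34 - 34 = 7396 - 68 ≡ 53; y = λ·(34 - 53) - 73 ≡ 39. → (53, 39)
3G: (53, 39) + (34, 73). λ = (73 - 39)/(34 - 53) ≡ 34/78 mod 97. 78⁻¹ ≡ 51 (mod 97), so λ ≡ 85.
  x = λ² - 53 - 34 = 7225 - 87 ≡ 57; y = λ·(53 - 57) - 39 ≡ 9. → (57, 9)
4G: (57, 9) + (34, 73). λ = (73 - 9)/(34 - 57) ≡ 64/74 mod 97. 74⁻¹ ≡ 59 (mod 97), so λ ≡ 90.
  x = λ² - 57 - 34 = 8100 - 91 ≡ 55; y = λ·(57 - 55) - 9 ≡ 74. → (55, 74)
5G: (55, 74) + (34, 73). λ = (73 - 74)/(34 - 55) ≡ 96/76 mod 97. 76⁻¹ ≡ 60 (mod 97) since 76·60 = 4560 ≡ 1, so λ ≡ 37.
  x = λ² - 55 - 34 = 1369 - 89 ≡ 19; y = λ·(55 - 19) - 74 ≡ 94. → (19, 94)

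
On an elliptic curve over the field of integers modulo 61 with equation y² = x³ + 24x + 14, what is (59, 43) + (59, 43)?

tangent at (59, 43): λ = (3·59² + 24)/(2·43) ≡ 36/25. 25⁻¹ ≡ 22 (mod 61) since 25·22 = 550 ≡ 1, so λ ≡ 36·22 ≡ 60.
  x = λ² - 59 - 59 = 3600 - 118 ≡ 5; y = λ·(59 - 5) - 43 ≡ 25. → (5, 25)

(5, 25)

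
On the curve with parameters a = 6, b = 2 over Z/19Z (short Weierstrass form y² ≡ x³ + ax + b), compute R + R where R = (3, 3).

tangent at (3, 3): λ = (3·3² + 6)/(2·3) ≡ 14/6. 6⁻¹ ≡ 16 (mod 19), so λ ≡ 14·16 ≡ 15.
  x = λ² - 3 - 3 = 225 - 6 ≡ 10; y = λ·(3 - 10) - 3 ≡ 6. → (10, 6)

(10, 6)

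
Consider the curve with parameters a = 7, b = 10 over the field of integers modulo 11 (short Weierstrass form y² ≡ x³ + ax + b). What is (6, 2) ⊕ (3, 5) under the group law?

(3, 6)

(6, 2) + (3, 5). λ = (5 - 2)/(3 - 6) ≡ 3/8 mod 11. 8⁻¹ ≡ 7 (mod 11), so λ ≡ 10.
  x = λ² - 6 - 3 = 100 - 9 ≡ 3; y = λ·(6 - 3) - 2 ≡ 6. → (3, 6)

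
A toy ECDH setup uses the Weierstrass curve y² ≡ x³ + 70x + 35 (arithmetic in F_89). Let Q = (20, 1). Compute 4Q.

Double-and-add on 4 = (100)₂. Start with Q = (20, 1) for the leading 1-bit.
double: tangent at (20, 1): λ = (3·20² + 70)/(2·1) ≡ 24/2. 2⁻¹ ≡ 45 (mod 89), so λ ≡ 24·45 ≡ 12.
  x = λ² - 20 - 20 = 144 - 40 ≡ 15; y = λ·(20 - 15) - 1 ≡ 59. → (15, 59)
double: tangent at (15, 59): λ = (3·15² + 70)/(2·59) ≡ 33/29. 29⁻¹ ≡ 43 (mod 89), so λ ≡ 33·43 ≡ 84.
  x = λ² - 15 - 15 = 7056 - 30 ≡ 84; y = λ·(15 - 84) - 59 ≡ 19. → (84, 19)

(84, 19)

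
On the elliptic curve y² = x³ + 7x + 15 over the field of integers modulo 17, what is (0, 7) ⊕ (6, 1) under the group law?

(0, 7) + (6, 1). λ = (1 - 7)/(6 - 0) ≡ 11/6 mod 17. 6⁻¹ ≡ 3 (mod 17), so λ ≡ 16.
  x = λ² - 0 - 6 = 256 - 6 ≡ 12; y = λ·(0 - 12) - 7 ≡ 5. → (12, 5)

(12, 5)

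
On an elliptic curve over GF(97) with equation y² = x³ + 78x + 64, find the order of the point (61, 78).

2P: tangent at (61, 78): λ = (3·61² + 78)/(2·78) ≡ 86/59. 59⁻¹ ≡ 74 (mod 97), so λ ≡ 86·74 ≡ 59.
  x = λ² - 61 - 61 = 3481 - 122 ≡ 61; y = λ·(61 - 61) - 78 ≡ 19. → (61, 19)
3P: (61, 19) + (61, 78): same x and y₁ ≡ -y₂, so the sum is the point at infinity.
3P = the point at infinity, so the order is 3.

3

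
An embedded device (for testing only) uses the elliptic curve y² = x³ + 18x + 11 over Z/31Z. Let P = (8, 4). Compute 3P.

(19, 19)

Repeated addition: build up to 3P.
2P: tangent at (8, 4): λ = (3·8² + 18)/(2·4) ≡ 24/8. 8⁻¹ ≡ 4 (mod 31), so λ ≡ 24·4 ≡ 3.
  x = λ² - 8 - 8 = 9 - 16 ≡ 24; y = λ·(8 - 24) - 4 ≡ 10. → (24, 10)
3P: (24, 10) + (8, 4). λ = (4 - 10)/(8 - 24) ≡ 25/15 mod 31. 15⁻¹ ≡ 29 (mod 31) since 15·29 = 435 ≡ 1, so λ ≡ 12.
  x = λ² - 24 - 8 = 144 - 32 ≡ 19; y = λ·(24 - 19) - 10 ≡ 19. → (19, 19)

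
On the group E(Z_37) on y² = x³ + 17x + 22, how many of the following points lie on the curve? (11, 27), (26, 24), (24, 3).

(11, 27): 27² ≡ 26, rhs ≡ 23 → off.
(26, 24): 24² ≡ 21, rhs ≡ 21 → on.
(24, 3): 3² ≡ 9, rhs ≡ 9 → on.

2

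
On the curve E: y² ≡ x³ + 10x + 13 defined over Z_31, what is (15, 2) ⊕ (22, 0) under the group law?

(8, 27)

(15, 2) + (22, 0). λ = (0 - 2)/(22 - 15) ≡ 29/7 mod 31. 7⁻¹ ≡ 9 (mod 31), so λ ≡ 13.
  x = λ² - 15 - 22 = 169 - 37 ≡ 8; y = λ·(15 - 8) - 2 ≡ 27. → (8, 27)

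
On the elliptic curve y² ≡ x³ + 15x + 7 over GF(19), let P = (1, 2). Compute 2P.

(4, 13)

tangent at (1, 2): λ = (3·1² + 15)/(2·2) ≡ 18/4. 4⁻¹ ≡ 5 (mod 19), so λ ≡ 18·5 ≡ 14.
  x = λ² - 1 - 1 = 196 - 2 ≡ 4; y = λ·(1 - 4) - 2 ≡ 13. → (4, 13)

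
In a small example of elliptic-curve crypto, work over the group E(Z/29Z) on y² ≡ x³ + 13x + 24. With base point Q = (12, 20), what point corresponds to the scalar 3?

Repeated addition: build up to 3Q.
2Q: tangent at (12, 20): λ = (3·12² + 13)/(2·20) ≡ 10/11. 11⁻¹ ≡ 8 (mod 29), so λ ≡ 10·8 ≡ 22.
  x = λ² - 12 - 12 = 484 - 24 ≡ 25; y = λ·(12 - 25) - 20 ≡ 13. → (25, 13)
3Q: (25, 13) + (12, 20). λ = (20 - 13)/(12 - 25) ≡ 7/16 mod 29. 16⁻¹ ≡ 20 (mod 29) since 16·20 = 320 ≡ 1, so λ ≡ 24.
  x = λ² - 25 - 12 = 576 - 37 ≡ 17; y = λ·(25 - 17) - 13 ≡ 5. → (17, 5)

(17, 5)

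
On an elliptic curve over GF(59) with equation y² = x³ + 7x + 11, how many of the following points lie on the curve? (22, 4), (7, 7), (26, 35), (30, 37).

2

(22, 4): 4² ≡ 16, rhs ≡ 16 → on.
(7, 7): 7² ≡ 49, rhs ≡ 49 → on.
(26, 35): 35² ≡ 45, rhs ≡ 10 → off.
(30, 37): 37² ≡ 12, rhs ≡ 22 → off.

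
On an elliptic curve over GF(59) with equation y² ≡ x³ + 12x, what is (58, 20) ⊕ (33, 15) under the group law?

(53, 40)

(58, 20) + (33, 15). λ = (15 - 20)/(33 - 58) ≡ 54/34 mod 59. 34⁻¹ ≡ 33 (mod 59), so λ ≡ 12.
  x = λ² - 58 - 33 = 144 - 91 ≡ 53; y = λ·(58 - 53) - 20 ≡ 40. → (53, 40)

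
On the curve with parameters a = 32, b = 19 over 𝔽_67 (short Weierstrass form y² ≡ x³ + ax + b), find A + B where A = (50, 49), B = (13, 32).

(44, 28)

(50, 49) + (13, 32). λ = (32 - 49)/(13 - 50) ≡ 50/30 mod 67. 30⁻¹ ≡ 38 (mod 67) since 30·38 = 1140 ≡ 1, so λ ≡ 24.
  x = λ² - 50 - 13 = 576 - 63 ≡ 44; y = λ·(50 - 44) - 49 ≡ 28. → (44, 28)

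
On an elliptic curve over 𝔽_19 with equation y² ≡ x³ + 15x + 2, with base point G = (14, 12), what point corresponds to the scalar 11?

(14, 12)

Repeated addition: build up to 11G.
2G: tangent at (14, 12): λ = (3·14² + 15)/(2·12) ≡ 14/5. 5⁻¹ ≡ 4 (mod 19) since 5·4 = 20 ≡ 1, so λ ≡ 14·4 ≡ 18.
  x = λ² - 14 - 14 = 324 - 28 ≡ 11; y = λ·(14 - 11) - 12 ≡ 4. → (11, 4)
3G: (11, 4) + (14, 12). λ = (12 - 4)/(14 - 11) ≡ 8/3 mod 19. 3⁻¹ ≡ 13 (mod 19), so λ ≡ 9.
  x = λ² - 11 - 14 = 81 - 25 ≡ 18; y = λ·(11 - 18) - 4 ≡ 9. → (18, 9)
4G: (18, 9) + (14, 12). λ = (12 - 9)/(14 - 18) ≡ 3/15 mod 19. 15⁻¹ ≡ 14 (mod 19), so λ ≡ 4.
  x = λ² - 18 - 14 = 16 - 32 ≡ 3; y = λ·(18 - 3) - 9 ≡ 13. → (3, 13)
5G: (3, 13) + (14, 12). λ = (12 - 13)/(14 - 3) ≡ 18/11 mod 19. 11⁻¹ ≡ 7 (mod 19), so λ ≡ 12.
  x = λ² - 3 - 14 = 144 - 17 ≡ 13; y = λ·(3 - 13) - 13 ≡ 0. → (13, 0)
6G: (13, 0) + (14, 12). λ = (12 - 0)/(14 - 13) ≡ 12/1 mod 19. 1⁻¹ ≡ 1 (mod 19) since 1·1 = 1 ≡ 1, so λ ≡ 12.
  x = λ² - 13 - 14 = 144 - 27 ≡ 3; y = λ·(13 - 3) - 0 ≡ 6. → (3, 6)
7G: (3, 6) + (14, 12). λ = (12 - 6)/(14 - 3) ≡ 6/11 mod 19. 11⁻¹ ≡ 7 (mod 19) since 11·7 = 77 ≡ 1, so λ ≡ 4.
  x = λ² - 3 - 14 = 16 - 17 ≡ 18; y = λ·(3 - 18) - 6 ≡ 10. → (18, 10)
8G: (18, 10) + (14, 12). λ = (12 - 10)/(14 - 18) ≡ 2/15 mod 19. 15⁻¹ ≡ 14 (mod 19) since 15·14 = 210 ≡ 1, so λ ≡ 9.
  x = λ² - 18 - 14 = 81 - 32 ≡ 11; y = λ·(18 - 11) - 10 ≡ 15. → (11, 15)
9G: (11, 15) + (14, 12). λ = (12 - 15)/(14 - 11) ≡ 16/3 mod 19. 3⁻¹ ≡ 13 (mod 19), so λ ≡ 18.
  x = λ² - 11 - 14 = 324 - 25 ≡ 14; y = λ·(11 - 14) - 15 ≡ 7. → (14, 7)
10G: (14, 7) + (14, 12): same x and y₁ ≡ -y₂, so the sum is the point at infinity.
11G: the point at infinity + (14, 12) = (14, 12) (identity).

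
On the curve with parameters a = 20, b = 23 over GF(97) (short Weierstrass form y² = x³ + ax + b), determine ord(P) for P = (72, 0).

2

2P: (72, 0) + (72, 0): same x and y₁ ≡ -y₂, so the sum is the point at infinity.
2P = the point at infinity, so the order is 2.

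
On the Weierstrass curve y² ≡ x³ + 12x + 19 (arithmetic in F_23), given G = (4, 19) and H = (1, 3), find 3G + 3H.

(22, 12)

First 3G:
Repeated addition: build up to 3G.
2G: tangent at (4, 19): λ = (3·4² + 12)/(2·19) ≡ 14/15. 15⁻¹ ≡ 20 (mod 23) since 15·20 = 300 ≡ 1, so λ ≡ 14·20 ≡ 4.
  x = λ² - 4 - 4 = 16 - 8 ≡ 8; y = λ·(4 - 8) - 19 ≡ 11. → (8, 11)
3G: (8, 11) + (4, 19). λ = (19 - 11)/(4 - 8) ≡ 8/19 mod 23. 19⁻¹ ≡ 17 (mod 23) since 19·17 = 323 ≡ 1, so λ ≡ 21.
  x = λ² - 8 - 4 = 441 - 12 ≡ 15; y = λ·(8 - 15) - 11 ≡ 3. → (15, 3)
3G = (15, 3).
Next 3H:
Repeated addition: build up to 3H.
2H: tangent at (1, 3): λ = (3·1² + 12)/(2·3) ≡ 15/6. 6⁻¹ ≡ 4 (mod 23) since 6·4 = 24 ≡ 1, so λ ≡ 15·4 ≡ 14.
  x = λ² - 1 - 1 = 196 - 2 ≡ 10; y = λ·(1 - 10) - 3 ≡ 9. → (10, 9)
3H: (10, 9) + (1, 3). λ = (3 - 9)/(1 - 10) ≡ 17/14 mod 23. 14⁻¹ ≡ 5 (mod 23), so λ ≡ 16.
  x = λ² - 10 - 1 = 256 - 11 ≡ 15; y = λ·(10 - 15) - 9 ≡ 3. → (15, 3)
3H = (15, 3).
Finally 3G + 3H:
tangent at (15, 3): λ = (3·15² + 12)/(2·3) ≡ 20/6. 6⁻¹ ≡ 4 (mod 23), so λ ≡ 20·4 ≡ 11.
  x = λ² - 15 - 15 = 121 - 30 ≡ 22; y = λ·(15 - 22) - 3 ≡ 12. → (22, 12)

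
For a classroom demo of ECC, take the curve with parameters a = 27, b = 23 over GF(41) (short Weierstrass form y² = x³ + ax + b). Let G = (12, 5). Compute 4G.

O

Repeated addition: build up to 4G.
2G: tangent at (12, 5): λ = (3·12² + 27)/(2·5) ≡ 8/10. 10⁻¹ ≡ 37 (mod 41), so λ ≡ 8·37 ≡ 9.
  x = λ² - 12 - 12 = 81 - 24 ≡ 16; y = λ·(12 - 16) - 5 ≡ 0. → (16, 0)
3G: (16, 0) + (12, 5). λ = (5 - 0)/(12 - 16) ≡ 5/37 mod 41. 37⁻¹ ≡ 10 (mod 41), so λ ≡ 9.
  x = λ² - 16 - 12 = 81 - 28 ≡ 12; y = λ·(16 - 12) - 0 ≡ 36. → (12, 36)
4G: (12, 36) + (12, 5): same x and y₁ ≡ -y₂, so the sum is the point at infinity.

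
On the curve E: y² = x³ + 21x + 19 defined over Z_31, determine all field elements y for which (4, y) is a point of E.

none

x³ + 21x + 19 = 167 ≡ 12 (mod 31).
12 is a non-residue mod 31; no y exists.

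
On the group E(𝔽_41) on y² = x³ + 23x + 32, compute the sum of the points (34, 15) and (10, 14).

(34, 15) + (10, 14). λ = (14 - 15)/(10 - 34) ≡ 40/17 mod 41. 17⁻¹ ≡ 29 (mod 41), so λ ≡ 12.
  x = λ² - 34 - 10 = 144 - 44 ≡ 18; y = λ·(34 - 18) - 15 ≡ 13. → (18, 13)

(18, 13)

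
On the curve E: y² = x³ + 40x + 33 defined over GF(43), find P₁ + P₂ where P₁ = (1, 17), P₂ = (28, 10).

(11, 27)

(1, 17) + (28, 10). λ = (10 - 17)/(28 - 1) ≡ 36/27 mod 43. 27⁻¹ ≡ 8 (mod 43), so λ ≡ 30.
  x = λ² - 1 - 28 = 900 - 29 ≡ 11; y = λ·(1 - 11) - 17 ≡ 27. → (11, 27)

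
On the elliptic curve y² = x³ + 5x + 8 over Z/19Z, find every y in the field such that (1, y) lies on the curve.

none

x³ + 5x + 8 = 14 ≡ 14 (mod 19).
14 is a non-residue mod 19; no y exists.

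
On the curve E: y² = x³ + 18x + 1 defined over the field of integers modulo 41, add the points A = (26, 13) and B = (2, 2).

(12, 31)

(26, 13) + (2, 2). λ = (2 - 13)/(2 - 26) ≡ 30/17 mod 41. 17⁻¹ ≡ 29 (mod 41), so λ ≡ 9.
  x = λ² - 26 - 2 = 81 - 28 ≡ 12; y = λ·(26 - 12) - 13 ≡ 31. → (12, 31)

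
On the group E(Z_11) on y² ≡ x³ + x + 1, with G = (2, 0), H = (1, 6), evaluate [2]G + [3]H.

(8, 9)

First 2G:
Repeated addition: build up to 2G.
2G: (2, 0) + (2, 0): same x and y₁ ≡ -y₂, so the sum is O.
2G = O.
Next 3H:
Repeated addition: build up to 3H.
2H: tangent at (1, 6): λ = (3·1² + 1)/(2·6) ≡ 4/1. 1⁻¹ ≡ 1 (mod 11), so λ ≡ 4·1 ≡ 4.
  x = λ² - 1 - 1 = 16 - 2 ≡ 3; y = λ·(1 - 3) - 6 ≡ 8. → (3, 8)
3H: (3, 8) + (1, 6). λ = (6 - 8)/(1 - 3) ≡ 9/9 mod 11. 9⁻¹ ≡ 5 (mod 11), so λ ≡ 1.
  x = λ² - 3 - 1 = 1 - 4 ≡ 8; y = λ·(3 - 8) - 8 ≡ 9. → (8, 9)
3H = (8, 9).
Finally 2G + 3H:
O + (8, 9) = (8, 9) (identity).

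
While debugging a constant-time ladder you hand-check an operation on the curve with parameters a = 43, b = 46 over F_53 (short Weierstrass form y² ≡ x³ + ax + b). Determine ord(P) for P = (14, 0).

2P: (14, 0) + (14, 0): same x and y₁ ≡ -y₂, so the sum is the point at infinity.
2P = the point at infinity, so the order is 2.

2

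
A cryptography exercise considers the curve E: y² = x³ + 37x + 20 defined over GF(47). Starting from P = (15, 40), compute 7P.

Double-and-add on 7 = (111)₂. Start with P = (15, 40) for the leading 1-bit.
double: tangent at (15, 40): λ = (3·15² + 37)/(2·40) ≡ 7/33. 33⁻¹ ≡ 10 (mod 47), so λ ≡ 7·10 ≡ 23.
  x = λ² - 15 - 15 = 529 - 30 ≡ 29; y = λ·(15 - 29) - 40 ≡ 14. → (29, 14)
add P: (29, 14) + (15, 40). λ = (40 - 14)/(15 - 29) ≡ 26/33 mod 47. 33⁻¹ ≡ 10 (mod 47), so λ ≡ 25.
  x = λ² - 29 - 15 = 625 - 44 ≡ 17; y = λ·(29 - 17) - 14 ≡ 4. → (17, 4)
double: tangent at (17, 4): λ = (3·17² + 37)/(2·4) ≡ 11/8. 8⁻¹ ≡ 6 (mod 47) since 8·6 = 48 ≡ 1, so λ ≡ 11·6 ≡ 19.
  x = λ² - 17 - 17 = 361 - 34 ≡ 45; y = λ·(17 - 45) - 4 ≡ 28. → (45, 28)
add P: (45, 28) + (15, 40). λ = (40 - 28)/(15 - 45) ≡ 12/17 mod 47. 17⁻¹ ≡ 36 (mod 47), so λ ≡ 9.
  x = λ² - 45 - 15 = 81 - 60 ≡ 21; y = λ·(45 - 21) - 28 ≡ 0. → (21, 0)

(21, 0)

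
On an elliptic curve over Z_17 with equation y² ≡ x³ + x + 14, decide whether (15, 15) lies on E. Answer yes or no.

y² = 15² ≡ 4; x³ + 1x + 14 = 3404 ≡ 4 (mod 17). 4 = 4.

yes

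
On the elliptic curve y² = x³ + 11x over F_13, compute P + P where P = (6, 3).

(4, 2)

tangent at (6, 3): λ = (3·6² + 11)/(2·3) ≡ 2/6. 6⁻¹ ≡ 11 (mod 13), so λ ≡ 2·11 ≡ 9.
  x = λ² - 6 - 6 = 81 - 12 ≡ 4; y = λ·(6 - 4) - 3 ≡ 2. → (4, 2)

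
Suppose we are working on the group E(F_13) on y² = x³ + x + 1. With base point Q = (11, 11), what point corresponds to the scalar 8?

Double-and-add on 8 = (1000)₂. Start with Q = (11, 11) for the leading 1-bit.
double: tangent at (11, 11): λ = (3·11² + 1)/(2·11) ≡ 0/9. 9⁻¹ ≡ 3 (mod 13) since 9·3 = 27 ≡ 1, so λ ≡ 0·3 ≡ 0.
  x = λ² - 11 - 11 = 0 - 22 ≡ 4; y = λ·(11 - 4) - 11 ≡ 2. → (4, 2)
double: tangent at (4, 2): λ = (3·4² + 1)/(2·2) ≡ 10/4. 4⁻¹ ≡ 10 (mod 13) since 4·10 = 40 ≡ 1, so λ ≡ 10·10 ≡ 9.
  x = λ² - 4 - 4 = 81 - 8 ≡ 8; y = λ·(4 - 8) - 2 ≡ 1. → (8, 1)
double: tangent at (8, 1): λ = (3·8² + 1)/(2·1) ≡ 11/2. 2⁻¹ ≡ 7 (mod 13) since 2·7 = 14 ≡ 1, so λ ≡ 11·7 ≡ 12.
  x = λ² - 8 - 8 = 144 - 16 ≡ 11; y = λ·(8 - 11) - 1 ≡ 2. → (11, 2)

(11, 2)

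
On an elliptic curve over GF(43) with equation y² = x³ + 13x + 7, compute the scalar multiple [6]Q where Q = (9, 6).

(16, 22)

Repeated addition: build up to 6Q.
2Q: tangent at (9, 6): λ = (3·9² + 13)/(2·6) ≡ 41/12. 12⁻¹ ≡ 18 (mod 43) since 12·18 = 216 ≡ 1, so λ ≡ 41·18 ≡ 7.
  x = λ² - 9 - 9 = 49 - 18 ≡ 31; y = λ·(9 - 31) - 6 ≡ 12. → (31, 12)
3Q: (31, 12) + (9, 6). λ = (6 - 12)/(9 - 31) ≡ 37/21 mod 43. 21⁻¹ ≡ 41 (mod 43), so λ ≡ 12.
  x = λ² - 31 - 9 = 144 - 40 ≡ 18; y = λ·(31 - 18) - 12 ≡ 15. → (18, 15)
4Q: (18, 15) + (9, 6). λ = (6 - 15)/(9 - 18) ≡ 34/34 mod 43. 34⁻¹ ≡ 19 (mod 43), so λ ≡ 1.
  x = λ² - 18 - 9 = 1 - 27 ≡ 17; y = λ·(18 - 17) - 15 ≡ 29. → (17, 29)
5Q: (17, 29) + (9, 6). λ = (6 - 29)/(9 - 17) ≡ 20/35 mod 43. 35⁻¹ ≡ 16 (mod 43) since 35·16 = 560 ≡ 1, so λ ≡ 19.
  x = λ² - 17 - 9 = 361 - 26 ≡ 34; y = λ·(17 - 34) - 29 ≡ 35. → (34, 35)
6Q: (34, 35) + (9, 6). λ = (6 - 35)/(9 - 34) ≡ 14/18 mod 43. 18⁻¹ ≡ 12 (mod 43), so λ ≡ 39.
  x = λ² - 34 - 9 = 1521 - 43 ≡ 16; y = λ·(34 - 16) - 35 ≡ 22. → (16, 22)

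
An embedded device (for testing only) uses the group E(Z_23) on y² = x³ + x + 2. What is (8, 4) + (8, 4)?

tangent at (8, 4): λ = (3·8² + 1)/(2·4) ≡ 9/8. 8⁻¹ ≡ 3 (mod 23) since 8·3 = 24 ≡ 1, so λ ≡ 9·3 ≡ 4.
  x = λ² - 8 - 8 = 16 - 16 ≡ 0; y = λ·(8 - 0) - 4 ≡ 5. → (0, 5)

(0, 5)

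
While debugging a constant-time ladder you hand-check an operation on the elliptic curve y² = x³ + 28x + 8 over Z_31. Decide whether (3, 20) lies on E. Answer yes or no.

y² = 20² ≡ 28; x³ + 28x + 8 = 119 ≡ 26 (mod 31). 28 ≠ 26.

no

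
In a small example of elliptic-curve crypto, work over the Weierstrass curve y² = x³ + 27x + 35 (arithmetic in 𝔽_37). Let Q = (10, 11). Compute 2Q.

(29, 11)

tangent at (10, 11): λ = (3·10² + 27)/(2·11) ≡ 31/22. 22⁻¹ ≡ 32 (mod 37), so λ ≡ 31·32 ≡ 30.
  x = λ² - 10 - 10 = 900 - 20 ≡ 29; y = λ·(10 - 29) - 11 ≡ 11. → (29, 11)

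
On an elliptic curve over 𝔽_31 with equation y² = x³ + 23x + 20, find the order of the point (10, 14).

10

2P: tangent at (10, 14): λ = (3·10² + 23)/(2·14) ≡ 13/28. 28⁻¹ ≡ 10 (mod 31), so λ ≡ 13·10 ≡ 6.
  x = λ² - 10 - 10 = 36 - 20 ≡ 16; y = λ·(10 - 16) - 14 ≡ 12. → (16, 12)
3P: (16, 12) + (10, 14). λ = (14 - 12)/(10 - 16) ≡ 2/25 mod 31. 25⁻¹ ≡ 5 (mod 31), so λ ≡ 10.
  x = λ² - 16 - 10 = 100 - 26 ≡ 12; y = λ·(16 - 12) - 12 ≡ 28. → (12, 28)
4P: (12, 28) + (10, 14). λ = (14 - 28)/(10 - 12) ≡ 17/29 mod 31. 29⁻¹ ≡ 15 (mod 31), so λ ≡ 7.
  x = λ² - 12 - 10 = 49 - 22 ≡ 27; y = λ·(12 - 27) - 28 ≡ 22. → (27, 22)
5P: (27, 22) + (10, 14). λ = (14 - 22)/(10 - 27) ≡ 23/14 mod 31. 14⁻¹ ≡ 20 (mod 31), so λ ≡ 26.
  x = λ² - 27 - 10 = 676 - 37 ≡ 19; y = λ·(27 - 19) - 22 ≡ 0. → (19, 0)
6P: (19, 0) + (10, 14). λ = (14 - 0)/(10 - 19) ≡ 14/22 mod 31. 22⁻¹ ≡ 24 (mod 31), so λ ≡ 26.
  x = λ² - 19 - 10 = 676 - 29 ≡ 27; y = λ·(19 - 27) - 0 ≡ 9. → (27, 9)
7P: (27, 9) + (10, 14). λ = (14 - 9)/(10 - 27) ≡ 5/14 mod 31. 14⁻¹ ≡ 20 (mod 31), so λ ≡ 7.
  x = λ² - 27 - 10 = 49 - 37 ≡ 12; y = λ·(27 - 12) - 9 ≡ 3. → (12, 3)
8P: (12, 3) + (10, 14). λ = (14 - 3)/(10 - 12) ≡ 11/29 mod 31. 29⁻¹ ≡ 15 (mod 31) since 29·15 = 435 ≡ 1, so λ ≡ 10.
  x = λ² - 12 - 10 = 100 - 22 ≡ 16; y = λ·(12 - 16) - 3 ≡ 19. → (16, 19)
9P: (16, 19) + (10, 14). λ = (14 - 19)/(10 - 16) ≡ 26/25 mod 31. 25⁻¹ ≡ 5 (mod 31), so λ ≡ 6.
  x = λ² - 16 - 10 = 36 - 26 ≡ 10; y = λ·(16 - 10) - 19 ≡ 17. → (10, 17)
10P: (10, 17) + (10, 14): same x and y₁ ≡ -y₂, so the sum is the point at infinity.
10P = the point at infinity, so the order is 10.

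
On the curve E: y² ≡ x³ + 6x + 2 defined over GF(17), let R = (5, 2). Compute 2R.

(8, 1)

tangent at (5, 2): λ = (3·5² + 6)/(2·2) ≡ 13/4. 4⁻¹ ≡ 13 (mod 17) since 4·13 = 52 ≡ 1, so λ ≡ 13·13 ≡ 16.
  x = λ² - 5 - 5 = 256 - 10 ≡ 8; y = λ·(5 - 8) - 2 ≡ 1. → (8, 1)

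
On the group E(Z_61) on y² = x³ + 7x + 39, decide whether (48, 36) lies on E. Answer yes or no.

y² = 36² ≡ 15; x³ + 7x + 39 = 110967 ≡ 8 (mod 61). 15 ≠ 8.

no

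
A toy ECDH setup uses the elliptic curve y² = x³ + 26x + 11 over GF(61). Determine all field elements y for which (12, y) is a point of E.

none

x³ + 26x + 11 = 2051 ≡ 38 (mod 61).
38 is a non-residue mod 61; no y exists.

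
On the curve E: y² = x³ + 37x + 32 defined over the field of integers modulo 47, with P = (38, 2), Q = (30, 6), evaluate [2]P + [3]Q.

First 2P:
Repeated addition: build up to 2P.
2P: tangent at (38, 2): λ = (3·38² + 37)/(2·2) ≡ 45/4. 4⁻¹ ≡ 12 (mod 47), so λ ≡ 45·12 ≡ 23.
  x = λ² - 38 - 38 = 529 - 76 ≡ 30; y = λ·(38 - 30) - 2 ≡ 41. → (30, 41)
2P = (30, 41).
Next 3Q:
Repeated addition: build up to 3Q.
2Q: tangent at (30, 6): λ = (3·30² + 37)/(2·6) ≡ 11/12. 12⁻¹ ≡ 4 (mod 47), so λ ≡ 11·4 ≡ 44.
  x = λ² - 30 - 30 = 1936 - 60 ≡ 43; y = λ·(30 - 43) - 6 ≡ 33. → (43, 33)
3Q: (43, 33) + (30, 6). λ = (6 - 33)/(30 - 43) ≡ 20/34 mod 47. 34⁻¹ ≡ 18 (mod 47) since 34·18 = 612 ≡ 1, so λ ≡ 31.
  x = λ² - 43 - 30 = 961 - 73 ≡ 42; y = λ·(43 - 42) - 33 ≡ 45. → (42, 45)
3Q = (42, 45).
Finally 2P + 3Q:
(30, 41) + (42, 45). λ = (45 - 41)/(42 - 30) ≡ 4/12 mod 47. 12⁻¹ ≡ 4 (mod 47), so λ ≡ 16.
  x = λ² - 30 - 42 = 256 - 72 ≡ 43; y = λ·(30 - 43) - 41 ≡ 33. → (43, 33)

(43, 33)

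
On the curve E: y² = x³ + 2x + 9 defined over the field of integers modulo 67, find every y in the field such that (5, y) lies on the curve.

12, 55

x³ + 2x + 9 = 144 ≡ 10 (mod 67).
Square roots of 10 mod 67: 12 and 55 (since 12² = 144 ≡ 10).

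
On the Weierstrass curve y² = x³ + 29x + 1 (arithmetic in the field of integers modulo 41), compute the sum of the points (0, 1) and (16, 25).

(17, 35)

(0, 1) + (16, 25). λ = (25 - 1)/(16 - 0) ≡ 24/16 mod 41. 16⁻¹ ≡ 18 (mod 41), so λ ≡ 22.
  x = λ² - 0 - 16 = 484 - 16 ≡ 17; y = λ·(0 - 17) - 1 ≡ 35. → (17, 35)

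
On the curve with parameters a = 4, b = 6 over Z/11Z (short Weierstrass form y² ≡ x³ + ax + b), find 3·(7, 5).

Write Q = (7, 5).
Repeated addition: build up to 3Q.
2Q: tangent at (7, 5): λ = (3·7² + 4)/(2·5) ≡ 8/10. 10⁻¹ ≡ 10 (mod 11) since 10·10 = 100 ≡ 1, so λ ≡ 8·10 ≡ 3.
  x = λ² - 7 - 7 = 9 - 14 ≡ 6; y = λ·(7 - 6) - 5 ≡ 9. → (6, 9)
3Q: (6, 9) + (7, 5). λ = (5 - 9)/(7 - 6) ≡ 7/1 mod 11. 1⁻¹ ≡ 1 (mod 11), so λ ≡ 7.
  x = λ² - 6 - 7 = 49 - 13 ≡ 3; y = λ·(6 - 3) - 9 ≡ 1. → (3, 1)

(3, 1)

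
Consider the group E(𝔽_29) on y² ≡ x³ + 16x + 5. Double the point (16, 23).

tangent at (16, 23): λ = (3·16² + 16)/(2·23) ≡ 1/17. 17⁻¹ ≡ 12 (mod 29) since 17·12 = 204 ≡ 1, so λ ≡ 1·12 ≡ 12.
  x = λ² - 16 - 16 = 144 - 32 ≡ 25; y = λ·(16 - 25) - 23 ≡ 14. → (25, 14)

(25, 14)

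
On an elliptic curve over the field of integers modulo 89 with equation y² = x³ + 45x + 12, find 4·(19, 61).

(19, 61)

Write G = (19, 61).
Repeated addition: build up to 4G.
2G: tangent at (19, 61): λ = (3·19² + 45)/(2·61) ≡ 60/33. 33⁻¹ ≡ 27 (mod 89) since 33·27 = 891 ≡ 1, so λ ≡ 60·27 ≡ 18.
  x = λ² - 19 - 19 = 324 - 38 ≡ 19; y = λ·(19 - 19) - 61 ≡ 28. → (19, 28)
3G: (19, 28) + (19, 61): same x and y₁ ≡ -y₂, so the sum is 𝒪.
4G: 𝒪 + (19, 61) = (19, 61) (identity).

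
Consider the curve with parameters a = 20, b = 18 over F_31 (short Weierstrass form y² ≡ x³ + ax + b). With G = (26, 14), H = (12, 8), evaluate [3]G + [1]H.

(2, 2)

First 3G:
Repeated addition: build up to 3G.
2G: tangent at (26, 14): λ = (3·26² + 20)/(2·14) ≡ 2/28. 28⁻¹ ≡ 10 (mod 31) since 28·10 = 280 ≡ 1, so λ ≡ 2·10 ≡ 20.
  x = λ² - 26 - 26 = 400 - 52 ≡ 7; y = λ·(26 - 7) - 14 ≡ 25. → (7, 25)
3G: (7, 25) + (26, 14). λ = (14 - 25)/(26 - 7) ≡ 20/19 mod 31. 19⁻¹ ≡ 18 (mod 31) since 19·18 = 342 ≡ 1, so λ ≡ 19.
  x = λ² - 7 - 26 = 361 - 33 ≡ 18; y = λ·(7 - 18) - 25 ≡ 14. → (18, 14)
3G = (18, 14).
Finally 3G + H:
(18, 14) + (12, 8). λ = (8 - 14)/(12 - 18) ≡ 25/25 mod 31. 25⁻¹ ≡ 5 (mod 31), so λ ≡ 1.
  x = λ² - 18 - 12 = 1 - 30 ≡ 2; y = λ·(18 - 2) - 14 ≡ 2. → (2, 2)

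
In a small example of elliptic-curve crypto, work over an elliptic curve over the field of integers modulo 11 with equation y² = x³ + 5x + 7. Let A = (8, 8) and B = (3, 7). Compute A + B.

(8, 8) + (3, 7). λ = (7 - 8)/(3 - 8) ≡ 10/6 mod 11. 6⁻¹ ≡ 2 (mod 11) since 6·2 = 12 ≡ 1, so λ ≡ 9.
  x = λ² - 8 - 3 = 81 - 11 ≡ 4; y = λ·(8 - 4) - 8 ≡ 6. → (4, 6)

(4, 6)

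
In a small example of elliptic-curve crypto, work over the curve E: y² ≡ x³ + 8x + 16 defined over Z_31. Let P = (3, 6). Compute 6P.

Repeated addition: build up to 6P.
2P: tangent at (3, 6): λ = (3·3² + 8)/(2·6) ≡ 4/12. 12⁻¹ ≡ 13 (mod 31), so λ ≡ 4·13 ≡ 21.
  x = λ² - 3 - 3 = 441 - 6 ≡ 1; y = λ·(3 - 1) - 6 ≡ 5. → (1, 5)
3P: (1, 5) + (3, 6). λ = (6 - 5)/(3 - 1) ≡ 1/2 mod 31. 2⁻¹ ≡ 16 (mod 31), so λ ≡ 16.
  x = λ² - 1 - 3 = 256 - 4 ≡ 4; y = λ·(1 - 4) - 5 ≡ 9. → (4, 9)
4P: (4, 9) + (3, 6). λ = (6 - 9)/(3 - 4) ≡ 28/30 mod 31. 30⁻¹ ≡ 30 (mod 31) since 30·30 = 900 ≡ 1, so λ ≡ 3.
  x = λ² - 4 - 3 = 9 - 7 ≡ 2; y = λ·(4 - 2) - 9 ≡ 28. → (2, 28)
5P: (2, 28) + (3, 6). λ = (6 - 28)/(3 - 2) ≡ 9/1 mod 31. 1⁻¹ ≡ 1 (mod 31), so λ ≡ 9.
  x = λ² - 2 - 3 = 81 - 5 ≡ 14; y = λ·(2 - 14) - 28 ≡ 19. → (14, 19)
6P: (14, 19) + (3, 6). λ = (6 - 19)/(3 - 14) ≡ 18/20 mod 31. 20⁻¹ ≡ 14 (mod 31) since 20·14 = 280 ≡ 1, so λ ≡ 4.
  x = λ² - 14 - 3 = 16 - 17 ≡ 30; y = λ·(14 - 30) - 19 ≡ 10. → (30, 10)

(30, 10)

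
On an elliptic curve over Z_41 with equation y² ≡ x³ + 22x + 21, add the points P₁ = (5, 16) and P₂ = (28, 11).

(12, 39)

(5, 16) + (28, 11). λ = (11 - 16)/(28 - 5) ≡ 36/23 mod 41. 23⁻¹ ≡ 25 (mod 41), so λ ≡ 39.
  x = λ² - 5 - 28 = 1521 - 33 ≡ 12; y = λ·(5 - 12) - 16 ≡ 39. → (12, 39)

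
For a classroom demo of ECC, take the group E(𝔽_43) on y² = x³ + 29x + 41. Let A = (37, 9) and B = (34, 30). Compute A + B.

(21, 8)

(37, 9) + (34, 30). λ = (30 - 9)/(34 - 37) ≡ 21/40 mod 43. 40⁻¹ ≡ 14 (mod 43) since 40·14 = 560 ≡ 1, so λ ≡ 36.
  x = λ² - 37 - 34 = 1296 - 71 ≡ 21; y = λ·(37 - 21) - 9 ≡ 8. → (21, 8)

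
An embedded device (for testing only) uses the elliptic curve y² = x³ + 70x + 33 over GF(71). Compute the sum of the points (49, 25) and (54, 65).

(32, 40)

(49, 25) + (54, 65). λ = (65 - 25)/(54 - 49) ≡ 40/5 mod 71. 5⁻¹ ≡ 57 (mod 71), so λ ≡ 8.
  x = λ² - 49 - 54 = 64 - 103 ≡ 32; y = λ·(49 - 32) - 25 ≡ 40. → (32, 40)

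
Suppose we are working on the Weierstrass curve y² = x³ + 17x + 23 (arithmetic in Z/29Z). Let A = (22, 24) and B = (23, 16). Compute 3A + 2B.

First 3A:
Repeated addition: build up to 3A.
2A: tangent at (22, 24): λ = (3·22² + 17)/(2·24) ≡ 19/19. 19⁻¹ ≡ 26 (mod 29), so λ ≡ 19·26 ≡ 1.
  x = λ² - 22 - 22 = 1 - 44 ≡ 15; y = λ·(22 - 15) - 24 ≡ 12. → (15, 12)
3A: (15, 12) + (22, 24). λ = (24 - 12)/(22 - 15) ≡ 12/7 mod 29. 7⁻¹ ≡ 25 (mod 29), so λ ≡ 10.
  x = λ² - 15 - 22 = 100 - 37 ≡ 5; y = λ·(15 - 5) - 12 ≡ 1. → (5, 1)
3A = (5, 1).
Next 2B:
Repeated addition: build up to 2B.
2B: tangent at (23, 16): λ = (3·23² + 17)/(2·16) ≡ 9/3. 3⁻¹ ≡ 10 (mod 29) since 3·10 = 30 ≡ 1, so λ ≡ 9·10 ≡ 3.
  x = λ² - 23 - 23 = 9 - 46 ≡ 21; y = λ·(23 - 21) - 16 ≡ 19. → (21, 19)
2B = (21, 19).
Finally 3A + 2B:
(5, 1) + (21, 19). λ = (19 - 1)/(21 - 5) ≡ 18/16 mod 29. 16⁻¹ ≡ 20 (mod 29), so λ ≡ 12.
  x = λ² - 5 - 21 = 144 - 26 ≡ 2; y = λ·(5 - 2) - 1 ≡ 6. → (2, 6)

(2, 6)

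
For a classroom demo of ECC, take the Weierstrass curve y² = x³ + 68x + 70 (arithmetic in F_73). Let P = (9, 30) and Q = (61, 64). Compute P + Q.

(9, 30) + (61, 64). λ = (64 - 30)/(61 - 9) ≡ 34/52 mod 73. 52⁻¹ ≡ 66 (mod 73), so λ ≡ 54.
  x = λ² - 9 - 61 = 2916 - 70 ≡ 72; y = λ·(9 - 72) - 30 ≡ 72. → (72, 72)

(72, 72)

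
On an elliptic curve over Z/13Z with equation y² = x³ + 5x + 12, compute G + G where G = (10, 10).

(7, 0)

tangent at (10, 10): λ = (3·10² + 5)/(2·10) ≡ 6/7. 7⁻¹ ≡ 2 (mod 13), so λ ≡ 6·2 ≡ 12.
  x = λ² - 10 - 10 = 144 - 20 ≡ 7; y = λ·(10 - 7) - 10 ≡ 0. → (7, 0)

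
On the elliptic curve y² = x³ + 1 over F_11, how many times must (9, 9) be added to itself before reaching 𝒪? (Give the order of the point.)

12

2P: tangent at (9, 9): λ = (3·9² + 0)/(2·9) ≡ 1/7. 7⁻¹ ≡ 8 (mod 11) since 7·8 = 56 ≡ 1, so λ ≡ 1·8 ≡ 8.
  x = λ² - 9 - 9 = 64 - 18 ≡ 2; y = λ·(9 - 2) - 9 ≡ 3. → (2, 3)
3P: (2, 3) + (9, 9). λ = (9 - 3)/(9 - 2) ≡ 6/7 mod 11. 7⁻¹ ≡ 8 (mod 11), so λ ≡ 4.
  x = λ² - 2 - 9 = 16 - 11 ≡ 5; y = λ·(2 - 5) - 3 ≡ 7. → (5, 7)
4P: (5, 7) + (9, 9). λ = (9 - 7)/(9 - 5) ≡ 2/4 mod 11. 4⁻¹ ≡ 3 (mod 11), so λ ≡ 6.
  x = λ² - 5 - 9 = 36 - 14 ≡ 0; y = λ·(5 - 0) - 7 ≡ 1. → (0, 1)
5P: (0, 1) + (9, 9). λ = (9 - 1)/(9 - 0) ≡ 8/9 mod 11. 9⁻¹ ≡ 5 (mod 11), so λ ≡ 7.
  x = λ² - 0 - 9 = 49 - 9 ≡ 7; y = λ·(0 - 7) - 1 ≡ 5. → (7, 5)
6P: (7, 5) + (9, 9). λ = (9 - 5)/(9 - 7) ≡ 4/2 mod 11. 2⁻¹ ≡ 6 (mod 11), so λ ≡ 2.
  x = λ² - 7 - 9 = 4 - 16 ≡ 10; y = λ·(7 - 10) - 5 ≡ 0. → (10, 0)
7P: (10, 0) + (9, 9). λ = (9 - 0)/(9 - 10) ≡ 9/10 mod 11. 10⁻¹ ≡ 10 (mod 11), so λ ≡ 2.
  x = λ² - 10 - 9 = 4 - 19 ≡ 7; y = λ·(10 - 7) - 0 ≡ 6. → (7, 6)
8P: (7, 6) + (9, 9). λ = (9 - 6)/(9 - 7) ≡ 3/2 mod 11. 2⁻¹ ≡ 6 (mod 11), so λ ≡ 7.
  x = λ² - 7 - 9 = 49 - 16 ≡ 0; y = λ·(7 - 0) - 6 ≡ 10. → (0, 10)
9P: (0, 10) + (9, 9). λ = (9 - 10)/(9 - 0) ≡ 10/9 mod 11. 9⁻¹ ≡ 5 (mod 11), so λ ≡ 6.
  x = λ² - 0 - 9 = 36 - 9 ≡ 5; y = λ·(0 - 5) - 10 ≡ 4. → (5, 4)
10P: (5, 4) + (9, 9). λ = (9 - 4)/(9 - 5) ≡ 5/4 mod 11. 4⁻¹ ≡ 3 (mod 11), so λ ≡ 4.
  x = λ² - 5 - 9 = 16 - 14 ≡ 2; y = λ·(5 - 2) - 4 ≡ 8. → (2, 8)
11P: (2, 8) + (9, 9). λ = (9 - 8)/(9 - 2) ≡ 1/7 mod 11. 7⁻¹ ≡ 8 (mod 11), so λ ≡ 8.
  x = λ² - 2 - 9 = 64 - 11 ≡ 9; y = λ·(2 - 9) - 8 ≡ 2. → (9, 2)
12P: (9, 2) + (9, 9): same x and y₁ ≡ -y₂, so the sum is 𝒪.
12P = 𝒪, so the order is 12.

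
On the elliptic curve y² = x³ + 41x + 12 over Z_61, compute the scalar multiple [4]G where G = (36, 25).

Double-and-add on 4 = (100)₂. Start with G = (36, 25) for the leading 1-bit.
double: tangent at (36, 25): λ = (3·36² + 41)/(2·25) ≡ 25/50. 50⁻¹ ≡ 11 (mod 61), so λ ≡ 25·11 ≡ 31.
  x = λ² - 36 - 36 = 961 - 72 ≡ 35; y = λ·(36 - 35) - 25 ≡ 6. → (35, 6)
double: tangent at (35, 6): λ = (3·35² + 41)/(2·6) ≡ 56/12. 12⁻¹ ≡ 56 (mod 61), so λ ≡ 56·56 ≡ 25.
  x = λ² - 35 - 35 = 625 - 70 ≡ 6; y = λ·(35 - 6) - 6 ≡ 48. → (6, 48)

(6, 48)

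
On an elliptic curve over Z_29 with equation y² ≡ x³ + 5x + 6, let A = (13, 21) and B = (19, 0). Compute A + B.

(2, 13)

(13, 21) + (19, 0). λ = (0 - 21)/(19 - 13) ≡ 8/6 mod 29. 6⁻¹ ≡ 5 (mod 29), so λ ≡ 11.
  x = λ² - 13 - 19 = 121 - 32 ≡ 2; y = λ·(13 - 2) - 21 ≡ 13. → (2, 13)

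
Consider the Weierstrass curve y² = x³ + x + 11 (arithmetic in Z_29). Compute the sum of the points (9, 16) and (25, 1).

(8, 3)

(9, 16) + (25, 1). λ = (1 - 16)/(25 - 9) ≡ 14/16 mod 29. 16⁻¹ ≡ 20 (mod 29), so λ ≡ 19.
  x = λ² - 9 - 25 = 361 - 34 ≡ 8; y = λ·(9 - 8) - 16 ≡ 3. → (8, 3)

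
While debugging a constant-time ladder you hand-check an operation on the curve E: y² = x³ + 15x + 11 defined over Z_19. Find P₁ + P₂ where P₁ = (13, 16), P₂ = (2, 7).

(2, 12)

(13, 16) + (2, 7). λ = (7 - 16)/(2 - 13) ≡ 10/8 mod 19. 8⁻¹ ≡ 12 (mod 19), so λ ≡ 6.
  x = λ² - 13 - 2 = 36 - 15 ≡ 2; y = λ·(13 - 2) - 16 ≡ 12. → (2, 12)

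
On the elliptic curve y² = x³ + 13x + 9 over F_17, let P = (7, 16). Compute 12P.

Repeated addition: build up to 12P.
2P: tangent at (7, 16): λ = (3·7² + 13)/(2·16) ≡ 7/15. 15⁻¹ ≡ 8 (mod 17), so λ ≡ 7·8 ≡ 5.
  x = λ² - 7 - 7 = 25 - 14 ≡ 11; y = λ·(7 - 11) - 16 ≡ 15. → (11, 15)
3P: (11, 15) + (7, 16). λ = (16 - 15)/(7 - 11) ≡ 1/13 mod 17. 13⁻¹ ≡ 4 (mod 17) since 13·4 = 52 ≡ 1, so λ ≡ 4.
  x = λ² - 11 - 7 = 16 - 18 ≡ 15; y = λ·(11 - 15) - 15 ≡ 3. → (15, 3)
4P: (15, 3) + (7, 16). λ = (16 - 3)/(7 - 15) ≡ 13/9 mod 17. 9⁻¹ ≡ 2 (mod 17) since 9·2 = 18 ≡ 1, so λ ≡ 9.
  x = λ² - 15 - 7 = 81 - 22 ≡ 8; y = λ·(15 - 8) - 3 ≡ 9. → (8, 9)
5P: (8, 9) + (7, 16). λ = (16 - 9)/(7 - 8) ≡ 7/16 mod 17. 16⁻¹ ≡ 16 (mod 17) since 16·16 = 256 ≡ 1, so λ ≡ 10.
  x = λ² - 8 - 7 = 100 - 15 ≡ 0; y = λ·(8 - 0) - 9 ≡ 3. → (0, 3)
6P: (0, 3) + (7, 16). λ = (16 - 3)/(7 - 0) ≡ 13/7 mod 17. 7⁻¹ ≡ 5 (mod 17), so λ ≡ 14.
  x = λ² - 0 - 7 = 196 - 7 ≡ 2; y = λ·(0 - 2) - 3 ≡ 3. → (2, 3)
7P: (2, 3) + (7, 16). λ = (16 - 3)/(7 - 2) ≡ 13/5 mod 17. 5⁻¹ ≡ 7 (mod 17) since 5·7 = 35 ≡ 1, so λ ≡ 6.
  x = λ² - 2 - 7 = 36 - 9 ≡ 10; y = λ·(2 - 10) - 3 ≡ 0. → (10, 0)
8P: (10, 0) + (7, 16). λ = (16 - 0)/(7 - 10) ≡ 16/14 mod 17. 14⁻¹ ≡ 11 (mod 17), so λ ≡ 6.
  x = λ² - 10 - 7 = 36 - 17 ≡ 2; y = λ·(10 - 2) - 0 ≡ 14. → (2, 14)
9P: (2, 14) + (7, 16). λ = (16 - 14)/(7 - 2) ≡ 2/5 mod 17. 5⁻¹ ≡ 7 (mod 17) since 5·7 = 35 ≡ 1, so λ ≡ 14.
  x = λ² - 2 - 7 = 196 - 9 ≡ 0; y = λ·(2 - 0) - 14 ≡ 14. → (0, 14)
10P: (0, 14) + (7, 16). λ = (16 - 14)/(7 - 0) ≡ 2/7 mod 17. 7⁻¹ ≡ 5 (mod 17), so λ ≡ 10.
  x = λ² - 0 - 7 = 100 - 7 ≡ 8; y = λ·(0 - 8) - 14 ≡ 8. → (8, 8)
11P: (8, 8) + (7, 16). λ = (16 - 8)/(7 - 8) ≡ 8/16 mod 17. 16⁻¹ ≡ 16 (mod 17), so λ ≡ 9.
  x = λ² - 8 - 7 = 81 - 15 ≡ 15; y = λ·(8 - 15) - 8 ≡ 14. → (15, 14)
12P: (15, 14) + (7, 16). λ = (16 - 14)/(7 - 15) ≡ 2/9 mod 17. 9⁻¹ ≡ 2 (mod 17) since 9·2 = 18 ≡ 1, so λ ≡ 4.
  x = λ² - 15 - 7 = 16 - 22 ≡ 11; y = λ·(15 - 11) - 14 ≡ 2. → (11, 2)

(11, 2)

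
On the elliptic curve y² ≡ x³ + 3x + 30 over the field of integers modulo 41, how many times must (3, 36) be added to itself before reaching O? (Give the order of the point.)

2P: tangent at (3, 36): λ = (3·3² + 3)/(2·36) ≡ 30/31. 31⁻¹ ≡ 4 (mod 41), so λ ≡ 30·4 ≡ 38.
  x = λ² - 3 - 3 = 1444 - 6 ≡ 3; y = λ·(3 - 3) - 36 ≡ 5. → (3, 5)
3P: (3, 5) + (3, 36): same x and y₁ ≡ -y₂, so the sum is O.
3P = O, so the order is 3.

3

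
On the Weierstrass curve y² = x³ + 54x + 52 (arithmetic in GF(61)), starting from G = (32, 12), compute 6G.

Double-and-add on 6 = (110)₂. Start with G = (32, 12) for the leading 1-bit.
double: tangent at (32, 12): λ = (3·32² + 54)/(2·12) ≡ 15/24. 24⁻¹ ≡ 28 (mod 61), so λ ≡ 15·28 ≡ 54.
  x = λ² - 32 - 32 = 2916 - 64 ≡ 46; y = λ·(32 - 46) - 12 ≡ 25. → (46, 25)
add G: (46, 25) + (32, 12). λ = (12 - 25)/(32 - 46) ≡ 48/47 mod 61. 47⁻¹ ≡ 13 (mod 61), so λ ≡ 14.
  x = λ² - 46 - 32 = 196 - 78 ≡ 57; y = λ·(46 - 57) - 25 ≡ 4. → (57, 4)
double: tangent at (57, 4): λ = (3·57² + 54)/(2·4) ≡ 41/8. 8⁻¹ ≡ 23 (mod 61), so λ ≡ 41·23 ≡ 28.
  x = λ² - 57 - 57 = 784 - 114 ≡ 60; y = λ·(57 - 60) - 4 ≡ 34. → (60, 34)

(60, 34)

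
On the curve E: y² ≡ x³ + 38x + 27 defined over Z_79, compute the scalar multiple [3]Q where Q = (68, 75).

(41, 65)

Repeated addition: build up to 3Q.
2Q: tangent at (68, 75): λ = (3·68² + 38)/(2·75) ≡ 6/71. 71⁻¹ ≡ 69 (mod 79), so λ ≡ 6·69 ≡ 19.
  x = λ² - 68 - 68 = 361 - 136 ≡ 67; y = λ·(68 - 67) - 75 ≡ 23. → (67, 23)
3Q: (67, 23) + (68, 75). λ = (75 - 23)/(68 - 67) ≡ 52/1 mod 79. 1⁻¹ ≡ 1 (mod 79) since 1·1 = 1 ≡ 1, so λ ≡ 52.
  x = λ² - 67 - 68 = 2704 - 135 ≡ 41; y = λ·(67 - 41) - 23 ≡ 65. → (41, 65)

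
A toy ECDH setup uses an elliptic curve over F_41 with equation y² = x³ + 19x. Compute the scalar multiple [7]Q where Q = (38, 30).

(28, 4)

Repeated addition: build up to 7Q.
2Q: tangent at (38, 30): λ = (3·38² + 19)/(2·30) ≡ 5/19. 19⁻¹ ≡ 13 (mod 41) since 19·13 = 247 ≡ 1, so λ ≡ 5·13 ≡ 24.
  x = λ² - 38 - 38 = 576 - 76 ≡ 8; y = λ·(38 - 8) - 30 ≡ 34. → (8, 34)
3Q: (8, 34) + (38, 30). λ = (30 - 34)/(38 - 8) ≡ 37/30 mod 41. 30⁻¹ ≡ 26 (mod 41) since 30·26 = 780 ≡ 1, so λ ≡ 19.
  x = λ² - 8 - 38 = 361 - 46 ≡ 28; y = λ·(8 - 28) - 34 ≡ 37. → (28, 37)
4Q: (28, 37) + (38, 30). λ = (30 - 37)/(38 - 28) ≡ 34/10 mod 41. 10⁻¹ ≡ 37 (mod 41) since 10·37 = 370 ≡ 1, so λ ≡ 28.
  x = λ² - 28 - 38 = 784 - 66 ≡ 21; y = λ·(28 - 21) - 37 ≡ 36. → (21, 36)
5Q: (21, 36) + (38, 30). λ = (30 - 36)/(38 - 21) ≡ 35/17 mod 41. 17⁻¹ ≡ 29 (mod 41), so λ ≡ 31.
  x = λ² - 21 - 38 = 961 - 59 ≡ 0; y = λ·(21 - 0) - 36 ≡ 0. → (0, 0)
6Q: (0, 0) + (38, 30). λ = (30 - 0)/(38 - 0) ≡ 30/38 mod 41. 38⁻¹ ≡ 27 (mod 41), so λ ≡ 31.
  x = λ² - 0 - 38 = 961 - 38 ≡ 21; y = λ·(0 - 21) - 0 ≡ 5. → (21, 5)
7Q: (21, 5) + (38, 30). λ = (30 - 5)/(38 - 21) ≡ 25/17 mod 41. 17⁻¹ ≡ 29 (mod 41), so λ ≡ 28.
  x = λ² - 21 - 38 = 784 - 59 ≡ 28; y = λ·(21 - 28) - 5 ≡ 4. → (28, 4)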